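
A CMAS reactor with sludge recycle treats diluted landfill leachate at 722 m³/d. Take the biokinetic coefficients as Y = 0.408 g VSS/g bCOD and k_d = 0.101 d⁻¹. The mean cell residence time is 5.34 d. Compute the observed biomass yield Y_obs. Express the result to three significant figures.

Y_obs ≈ 0.265 g VSS/g bCOD

Y_obs = Y / (1 + k_d θ_c) = 0.408 / (1 + 0.101 × 5.34) = 0.408 / 1.539 = 0.2650.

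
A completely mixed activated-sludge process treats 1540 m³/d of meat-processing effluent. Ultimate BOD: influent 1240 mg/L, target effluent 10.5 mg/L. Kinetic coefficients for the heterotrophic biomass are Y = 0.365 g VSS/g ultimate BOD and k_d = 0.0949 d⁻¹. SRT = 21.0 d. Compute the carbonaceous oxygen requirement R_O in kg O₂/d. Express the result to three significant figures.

R_O ≈ 1570 kg O₂/d

The observed yield is Y_obs = Y/(1 + k_d·θ_c) = 0.365 / (1 + 0.0949 × 21.0) = 0.365 / 2.993 = 0.1220 g VSS per g ultimate BOD removed.
Substrate removed = Q·(S₀ − S) = 1540 m³/d × (1240 − 10.5) g/m³ = 1.89×10^6 g/d = 1893 kg/d.
Net sludge production P_X = 0.1220 × 1893 = 230.9 kg VSS/d.
R_O = Q·ΔS − 1.42 P_X = 1893 − 327.9 = 1566 kg O₂/d.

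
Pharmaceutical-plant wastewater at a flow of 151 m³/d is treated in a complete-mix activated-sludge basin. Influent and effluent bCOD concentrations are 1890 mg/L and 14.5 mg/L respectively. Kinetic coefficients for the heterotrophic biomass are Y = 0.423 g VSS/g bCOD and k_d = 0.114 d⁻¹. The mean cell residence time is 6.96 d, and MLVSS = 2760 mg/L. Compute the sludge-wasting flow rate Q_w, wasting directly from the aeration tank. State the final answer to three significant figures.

Q_w ≈ 24.2 m³/d

Steady-state biomass mass balance: V·X·(1 + k_d·θ_c) = Y·Q·(S₀ − S)·θ_c, so V = 0.423 × 151 × (1890 − 14.5) × 6.96 / [2760 × (1 + 0.114 × 6.96)] = 8.34×10^5 / 4950 = 168.4 m³.
Wasting from the aeration tank: Q_w = V / θ_c = 168.4 / 6.96 = 24.20 m³/d.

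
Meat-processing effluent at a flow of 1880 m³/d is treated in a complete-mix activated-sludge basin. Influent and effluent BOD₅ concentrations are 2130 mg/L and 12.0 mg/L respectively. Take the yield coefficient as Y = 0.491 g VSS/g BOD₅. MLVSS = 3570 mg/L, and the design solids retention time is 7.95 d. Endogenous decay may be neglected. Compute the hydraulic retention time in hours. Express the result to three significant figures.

τ ≈ 55.6 h

Biomass mass balance (decay neglected): V·X = Y·Q·(S₀ − S)·θ_c, so V = 0.491 × 1880 × (2130 − 12.0) × 7.95 / 3570 = 4354 m³.
HRT = V/Q = 4354 m³ / 1880 m³·d⁻¹ = 2.316 d × 24 = 55.58 h.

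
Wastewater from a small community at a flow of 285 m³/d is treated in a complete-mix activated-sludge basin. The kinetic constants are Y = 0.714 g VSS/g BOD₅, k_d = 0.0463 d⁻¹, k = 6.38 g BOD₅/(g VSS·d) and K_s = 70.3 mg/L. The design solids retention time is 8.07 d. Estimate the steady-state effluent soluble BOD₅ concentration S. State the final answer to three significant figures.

S ≈ 2.73 mg/L

Effluent substrate depends only on kinetics and SRT: S = K_s(1 + k_d θ_c) / [θ_c(Yk − k_d) − 1] = 70.3 × (1 + 0.0463 × 8.07) / [8.07 × (0.714 × 6.38 − 0.0463) − 1] = 96.57 / 35.39 = 2.729 mg/L.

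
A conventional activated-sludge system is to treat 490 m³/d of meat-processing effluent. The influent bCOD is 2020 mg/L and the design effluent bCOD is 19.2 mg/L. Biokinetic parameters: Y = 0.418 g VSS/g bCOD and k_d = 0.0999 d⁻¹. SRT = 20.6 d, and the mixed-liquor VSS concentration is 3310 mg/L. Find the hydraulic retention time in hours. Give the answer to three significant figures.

τ ≈ 40.9 h

Steady-state biomass mass balance: V·X·(1 + k_d·θ_c) = Y·Q·(S₀ − S)·θ_c, so V = 0.418 × 490 × (2020 − 19.2) × 20.6 / [3310 × (1 + 0.0999 × 20.6)] = 8.44×10^6 / 10122 = 834.0 m³.
τ = V/Q = 834.0/490 = 1.702 d, or 40.85 h.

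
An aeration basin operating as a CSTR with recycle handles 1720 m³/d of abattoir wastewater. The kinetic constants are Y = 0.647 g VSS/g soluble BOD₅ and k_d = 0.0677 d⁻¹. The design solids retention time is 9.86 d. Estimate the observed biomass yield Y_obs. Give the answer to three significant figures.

Y_obs ≈ 0.388 g VSS/g soluble BOD₅

Y_obs = Y / (1 + k_d θ_c) = 0.647 / (1 + 0.0677 × 9.86) = 0.647 / 1.668 = 0.3880.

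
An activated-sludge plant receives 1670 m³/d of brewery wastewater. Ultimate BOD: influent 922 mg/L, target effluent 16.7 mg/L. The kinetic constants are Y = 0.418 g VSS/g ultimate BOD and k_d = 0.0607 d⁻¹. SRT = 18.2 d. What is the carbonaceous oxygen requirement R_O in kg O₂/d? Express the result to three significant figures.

R_O ≈ 1090 kg O₂/d

The observed yield is Y_obs = Y/(1 + k_d·θ_c) = 0.418 / (1 + 0.0607 × 18.2) = 0.418 / 2.105 = 0.1986 g VSS per g ultimate BOD removed.
ΔS = 922 − 16.7 = 905.3 mg/L, so the substrate removal rate is 1670 × 905.3/1000 = 1512 kg ultimate BOD/d.
Biomass synthesised: P_X = Y_obs × 1512 = 300.3 kg VSS/d.
R_O = Q·ΔS − 1.42 P_X = 1512 − 426.4 = 1085 kg O₂/d.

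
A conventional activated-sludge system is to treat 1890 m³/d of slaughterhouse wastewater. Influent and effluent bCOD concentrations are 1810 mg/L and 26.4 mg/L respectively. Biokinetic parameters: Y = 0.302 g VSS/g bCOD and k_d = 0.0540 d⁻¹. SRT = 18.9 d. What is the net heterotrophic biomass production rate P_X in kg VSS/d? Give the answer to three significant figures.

P_X ≈ 504 kg VSS/d

The observed yield is Y_obs = Y/(1 + k_d·θ_c) = 0.302 / (1 + 0.0540 × 18.9) = 0.302 / 2.021 = 0.1495 g VSS per g bCOD removed.
Substrate removed = Q·(S₀ − S) = 1890 m³/d × (1810 − 26.4) g/m³ = 3.37×10^6 g/d = 3371 kg/d.
P_X = Y_obs · Q(S₀ − S) = 0.1495 × 3371 = 503.8 kg VSS/d.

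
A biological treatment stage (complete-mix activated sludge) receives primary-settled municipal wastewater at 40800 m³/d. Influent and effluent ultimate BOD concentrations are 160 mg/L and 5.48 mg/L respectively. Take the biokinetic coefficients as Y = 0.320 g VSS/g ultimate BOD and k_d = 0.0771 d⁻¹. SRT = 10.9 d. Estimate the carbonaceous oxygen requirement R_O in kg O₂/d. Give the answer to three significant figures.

R_O ≈ 4750 kg O₂/d

The observed yield is Y_obs = Y/(1 + k_d·θ_c) = 0.320 / (1 + 0.0771 × 10.9) = 0.320 / 1.840 = 0.1739 g VSS per g ultimate BOD removed.
Mass of ultimate BOD removed per day: Q(S₀ − S) = 40800 × 154.5 g/m³ = 6304 kg/d.
Net sludge production P_X = 0.1739 × 6304 = 1096 kg VSS/d.
R_O = Q·(S₀ − S) − 1.42·P_X = 6304 − 1.42 × 1096 = 4748 kg O₂/d.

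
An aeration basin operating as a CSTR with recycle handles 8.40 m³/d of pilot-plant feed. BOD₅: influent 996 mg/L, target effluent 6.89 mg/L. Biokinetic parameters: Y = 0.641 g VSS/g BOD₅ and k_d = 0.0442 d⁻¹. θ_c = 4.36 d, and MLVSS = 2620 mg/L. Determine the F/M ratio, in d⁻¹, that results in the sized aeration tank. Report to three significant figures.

F/M ≈ 0.430 d⁻¹

Rearranging the biomass balance for a CMAS with decay, V = Y·Q·ΔS·θ_c / [X·(1+k_d θ_c)] = 0.641 × 8.40 × (996 − 6.89) × 4.36 / [2620 × (1 + 0.0442 × 4.36)] = 2.32×10^4 / 3125 = 7.431 m³.
F/M = applied load / biomass = Q·S₀/(V·X) = 8.40 × 996 / (7.431 × 2620) = 0.4297 d⁻¹.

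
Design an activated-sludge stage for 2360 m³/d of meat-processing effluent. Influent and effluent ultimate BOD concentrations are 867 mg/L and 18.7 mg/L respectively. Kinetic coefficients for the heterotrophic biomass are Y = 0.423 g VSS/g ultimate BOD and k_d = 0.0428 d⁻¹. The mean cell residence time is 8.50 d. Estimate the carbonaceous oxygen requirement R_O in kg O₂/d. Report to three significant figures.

R_O ≈ 1120 kg O₂/d

Y_obs = Y / (1 + k_d θ_c) = 0.423 / (1 + 0.0428 × 8.50) = 0.423 / 1.364 = 0.3102.
Substrate removed = Q·(S₀ − S) = 2360 m³/d × (867 − 18.7) g/m³ = 2×10^6 g/d = 2002 kg/d.
P_X = Y_obs·Q·(S₀ − S) = 0.3102 × 2002 = 620.9 kg VSS/d.
R_O = Q·ΔS − 1.42 P_X = 2002 − 881.7 = 1120 kg O₂/d.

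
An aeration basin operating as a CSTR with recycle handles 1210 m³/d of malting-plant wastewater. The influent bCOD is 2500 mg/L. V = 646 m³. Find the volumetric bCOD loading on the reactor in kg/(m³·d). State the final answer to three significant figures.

L_v ≈ 4.68 kg bCOD/(m³·d)

Applied bCOD load per unit volume = Q·S₀/V = (1210 × 2500/1000)/646.0 = 4.683 kg bCOD·m⁻³·d⁻¹.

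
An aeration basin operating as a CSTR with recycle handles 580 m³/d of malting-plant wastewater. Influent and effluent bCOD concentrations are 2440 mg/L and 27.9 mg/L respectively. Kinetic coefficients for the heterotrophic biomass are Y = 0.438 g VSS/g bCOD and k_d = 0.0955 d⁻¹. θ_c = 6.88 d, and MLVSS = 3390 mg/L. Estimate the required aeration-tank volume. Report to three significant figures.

Rearranging the biomass balance for a CMAS with decay, V = Y·Q·ΔS·θ_c / [X·(1+k_d θ_c)] = 0.438 × 580 × (2440 − 27.9) × 6.88 / [3390 × (1 + 0.0955 × 6.88)] = 4.22×10^6 / 5617 = 750.5 m³.

V ≈ 751 m³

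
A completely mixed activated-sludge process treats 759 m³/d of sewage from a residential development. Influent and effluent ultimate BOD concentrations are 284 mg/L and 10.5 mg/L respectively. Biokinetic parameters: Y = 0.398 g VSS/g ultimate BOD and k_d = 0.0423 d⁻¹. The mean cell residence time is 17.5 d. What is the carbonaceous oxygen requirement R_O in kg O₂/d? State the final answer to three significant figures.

Correct the yield for decay: Y_obs = Y/(1 + k_d θ_c) = 0.398 / (1 + 0.0423 × 17.5) = 0.398 / 1.740 = 0.2287.
Mass of ultimate BOD removed per day: Q(S₀ − S) = 759 × 273.5 g/m³ = 207.6 kg/d.
Biomass synthesised: P_X = Y_obs × 207.6 = 47.48 kg VSS/d.
R_O = Q·ΔS − 1.42 P_X = 207.6 − 67.42 = 140.2 kg O₂/d.

R_O ≈ 140 kg O₂/d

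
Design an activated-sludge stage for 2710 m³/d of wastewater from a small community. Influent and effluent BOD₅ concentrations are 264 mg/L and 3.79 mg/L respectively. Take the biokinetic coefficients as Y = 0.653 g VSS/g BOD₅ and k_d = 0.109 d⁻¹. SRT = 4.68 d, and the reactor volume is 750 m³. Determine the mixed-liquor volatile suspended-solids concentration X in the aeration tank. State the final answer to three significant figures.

X = Y·Q·ΔS·θ_c / [V·(1 + k_d θ_c)] = 0.653 × 2710 × (264 − 3.79) × 4.68 / [750 × (1 + 0.109 × 4.68)] = 1903 mg/L.

X ≈ 1900 mg/L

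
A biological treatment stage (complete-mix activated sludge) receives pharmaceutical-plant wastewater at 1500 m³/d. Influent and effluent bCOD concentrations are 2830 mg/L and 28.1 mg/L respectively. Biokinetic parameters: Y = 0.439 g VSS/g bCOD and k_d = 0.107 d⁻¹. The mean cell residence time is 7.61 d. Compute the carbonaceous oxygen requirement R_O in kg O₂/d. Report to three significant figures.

R_O ≈ 2760 kg O₂/d

Correct the yield for decay: Y_obs = Y/(1 + k_d θ_c) = 0.439 / (1 + 0.107 × 7.61) = 0.439 / 1.814 = 0.2420.
Mass of bCOD removed per day: Q(S₀ − S) = 1500 × 2802 g/m³ = 4203 kg/d.
Biomass synthesised: P_X = Y_obs × 4203 = 1017 kg VSS/d.
R_O = Q·(S₀ − S) − 1.42·P_X = 4203 − 1.42 × 1017 = 2759 kg O₂/d.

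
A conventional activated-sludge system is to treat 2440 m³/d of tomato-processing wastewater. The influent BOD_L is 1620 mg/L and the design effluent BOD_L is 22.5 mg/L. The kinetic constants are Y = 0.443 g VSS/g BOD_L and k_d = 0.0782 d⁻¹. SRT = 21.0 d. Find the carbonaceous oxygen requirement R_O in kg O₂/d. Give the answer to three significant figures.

Observed yield with endogenous decay: Y_obs = Y / (1 + k_d·θ_c) = 0.443 / (1 + 0.0782 × 21.0) = 0.443 / 2.642 = 0.1677 g VSS/g BOD_L.
Q·(S₀ − S) = 2440 × (1620 − 22.5) × 10⁻³ = 3898 kg/d removed.
Net sludge production P_X = 0.1677 × 3898 = 653.5 kg VSS/d.
Carbonaceous O₂ demand = substrate oxidised − cell-mass equivalent = 3898 − 1.42 × 653.5 = 2970 kg O₂/d.

R_O ≈ 2970 kg O₂/d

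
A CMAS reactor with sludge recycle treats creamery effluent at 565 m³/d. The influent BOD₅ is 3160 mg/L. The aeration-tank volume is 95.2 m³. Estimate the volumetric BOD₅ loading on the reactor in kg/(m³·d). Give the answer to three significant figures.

L_v = Q S₀ / V = 565 × 3160 × 10⁻³ / 95.20 = 18.75 kg/(m³·d).

L_v ≈ 18.8 kg BOD₅/(m³·d)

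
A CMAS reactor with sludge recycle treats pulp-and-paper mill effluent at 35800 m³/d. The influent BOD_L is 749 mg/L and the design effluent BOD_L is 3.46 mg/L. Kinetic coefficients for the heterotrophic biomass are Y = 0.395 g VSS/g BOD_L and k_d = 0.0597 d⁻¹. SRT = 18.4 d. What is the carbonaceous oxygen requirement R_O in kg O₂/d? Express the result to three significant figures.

Observed yield with endogenous decay: Y_obs = Y / (1 + k_d·θ_c) = 0.395 / (1 + 0.0597 × 18.4) = 0.395 / 2.098 = 0.1882 g VSS/g BOD_L.
Q·(S₀ − S) = 35800 × (749 − 3.46) × 10⁻³ = 26690 kg/d removed.
Net sludge production P_X = 0.1882 × 26690 = 5024 kg VSS/d.
R_O = Q·ΔS − 1.42 P_X = 26690 − 7134 = 19556 kg O₂/d.

R_O ≈ 19600 kg O₂/d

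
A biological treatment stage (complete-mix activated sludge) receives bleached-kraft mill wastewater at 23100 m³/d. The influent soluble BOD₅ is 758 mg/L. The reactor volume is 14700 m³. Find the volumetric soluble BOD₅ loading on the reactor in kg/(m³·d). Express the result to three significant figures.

L_v ≈ 1.19 kg soluble BOD₅/(m³·d)

Applied soluble BOD₅ load per unit volume = Q·S₀/V = (23100 × 758/1000)/14700 = 1.191 kg soluble BOD₅·m⁻³·d⁻¹.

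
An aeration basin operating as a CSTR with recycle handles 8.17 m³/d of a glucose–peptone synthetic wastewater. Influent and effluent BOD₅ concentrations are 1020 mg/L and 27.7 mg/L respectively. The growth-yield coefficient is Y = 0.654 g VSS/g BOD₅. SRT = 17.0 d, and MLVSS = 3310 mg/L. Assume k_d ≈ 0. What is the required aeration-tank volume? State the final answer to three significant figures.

V ≈ 27.2 m³

With k_d = 0 the design equation reduces to V = Y Q (S₀−S) θ_c / X = 0.654 × 8.17 × (1020 − 27.7) × 17.0 / 3310 = 27.23 m³.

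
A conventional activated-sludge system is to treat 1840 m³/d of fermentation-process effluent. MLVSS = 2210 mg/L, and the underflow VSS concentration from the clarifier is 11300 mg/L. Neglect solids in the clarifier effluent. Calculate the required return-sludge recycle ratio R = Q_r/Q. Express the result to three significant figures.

R ≈ 0.243

Mass balance around the secondary clarifier (neglecting effluent solids): R = X / (X_r − X) = 2210 / (11300 − 2210) = 0.2431.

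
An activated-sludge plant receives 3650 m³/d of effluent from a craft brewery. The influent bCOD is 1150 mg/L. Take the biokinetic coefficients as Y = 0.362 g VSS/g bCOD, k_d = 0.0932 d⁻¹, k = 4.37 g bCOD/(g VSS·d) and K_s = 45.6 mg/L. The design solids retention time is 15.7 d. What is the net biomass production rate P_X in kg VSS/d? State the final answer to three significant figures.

From the Monod/SRT balance for a CMAS, S = K_s·(1+k_d θ_c)/[θ_c·(Y k − k_d) − 1] = 45.6 × (1 + 0.0932 × 15.7) / [15.7 × (0.362 × 4.37 − 0.0932) − 1] = 112.3 / 22.37 = 5.020 mg/L.
Y_obs = Y / (1 + k_d θ_c) = 0.362 / (1 + 0.0932 × 15.7) = 0.362 / 2.463 = 0.1470.
Q·(S₀ − S) = 3650 × (1150 − 5.02) × 10⁻³ = 4179 kg/d removed.
Biomass produced: P_X = Y_obs·Q·ΔS = 0.1470 × 4179 ≈ 614.2 kg VSS/d.

P_X ≈ 614 kg VSS/d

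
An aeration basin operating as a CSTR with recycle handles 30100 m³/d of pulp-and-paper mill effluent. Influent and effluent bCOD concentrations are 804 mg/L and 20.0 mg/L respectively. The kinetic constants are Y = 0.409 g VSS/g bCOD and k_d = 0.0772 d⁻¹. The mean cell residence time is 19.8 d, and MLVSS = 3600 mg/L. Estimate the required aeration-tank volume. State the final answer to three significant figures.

From the SRT design equation V = Y Q (S₀−S) θ_c / [X (1 + k_d θ_c)] = 0.409 × 30100 × (804 − 20.0) × 19.8 / [3600 × (1 + 0.0772 × 19.8)] = 1.91×10^8 / 9103 = 20994 m³.

V ≈ 21000 m³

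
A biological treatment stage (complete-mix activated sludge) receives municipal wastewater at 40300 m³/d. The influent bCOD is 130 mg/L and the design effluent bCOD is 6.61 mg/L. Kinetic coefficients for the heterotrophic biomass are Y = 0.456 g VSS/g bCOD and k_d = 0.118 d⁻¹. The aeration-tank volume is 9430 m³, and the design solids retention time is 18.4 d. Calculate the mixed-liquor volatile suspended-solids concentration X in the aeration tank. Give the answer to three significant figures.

Solving the biomass balance for X: X = Y Q (S₀−S) θ_c / [V (1+k_d θ_c)] = 0.456 × 40300 × (130 − 6.61) × 18.4 / [9430 × (1 + 0.118 × 18.4)] = 1395 mg/L.

X ≈ 1400 mg/L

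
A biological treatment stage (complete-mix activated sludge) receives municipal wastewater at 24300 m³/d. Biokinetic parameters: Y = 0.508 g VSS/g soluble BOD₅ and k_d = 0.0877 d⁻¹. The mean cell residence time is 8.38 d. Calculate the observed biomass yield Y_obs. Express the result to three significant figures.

Y_obs = Y / (1 + k_d θ_c) = 0.508 / (1 + 0.0877 × 8.38) = 0.508 / 1.735 = 0.2928.

Y_obs ≈ 0.293 g VSS/g soluble BOD₅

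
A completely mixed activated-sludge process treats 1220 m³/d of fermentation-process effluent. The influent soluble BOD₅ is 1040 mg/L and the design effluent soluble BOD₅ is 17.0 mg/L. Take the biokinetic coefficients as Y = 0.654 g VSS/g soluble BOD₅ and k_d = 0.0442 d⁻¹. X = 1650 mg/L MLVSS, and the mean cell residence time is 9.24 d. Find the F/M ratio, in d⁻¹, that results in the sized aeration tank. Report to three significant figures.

F/M ≈ 0.237 d⁻¹

Rearranging the biomass balance for a CMAS with decay, V = Y·Q·ΔS·θ_c / [X·(1+k_d θ_c)] = 0.654 × 1220 × (1040 − 17.0) × 9.24 / [1650 × (1 + 0.0442 × 9.24)] = 7.54×10^6 / 2324 = 3245 m³.
F/M = applied load / biomass = Q·S₀/(V·X) = 1220 × 1040 / (3245 × 1650) = 0.2369 d⁻¹.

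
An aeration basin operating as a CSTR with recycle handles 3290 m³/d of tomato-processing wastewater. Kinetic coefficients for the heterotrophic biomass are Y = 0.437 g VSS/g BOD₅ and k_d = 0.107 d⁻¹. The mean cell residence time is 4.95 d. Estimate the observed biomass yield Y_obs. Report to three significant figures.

Correct the yield for decay: Y_obs = Y/(1 + k_d θ_c) = 0.437 / (1 + 0.107 × 4.95) = 0.437 / 1.530 = 0.2857.

Y_obs ≈ 0.286 g VSS/g BOD₅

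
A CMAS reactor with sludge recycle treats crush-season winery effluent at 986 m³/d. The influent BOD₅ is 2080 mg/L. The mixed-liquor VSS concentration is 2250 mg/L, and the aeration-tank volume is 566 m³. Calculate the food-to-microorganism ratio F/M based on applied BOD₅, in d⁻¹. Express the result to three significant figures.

F/M = applied load / biomass = Q·S₀/(V·X) = 986 × 2080 / (566.0 × 2250) = 1.610 d⁻¹.

F/M ≈ 1.61 d⁻¹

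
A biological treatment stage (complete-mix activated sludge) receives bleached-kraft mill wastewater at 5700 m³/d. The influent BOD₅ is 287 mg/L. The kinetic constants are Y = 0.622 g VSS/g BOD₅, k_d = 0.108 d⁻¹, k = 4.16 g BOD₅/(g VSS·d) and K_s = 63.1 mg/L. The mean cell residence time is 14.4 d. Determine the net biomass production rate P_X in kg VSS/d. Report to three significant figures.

Effluent substrate depends only on kinetics and SRT: S = K_s(1 + k_d θ_c) / [θ_c(Yk − k_d) − 1] = 63.1 × (1 + 0.108 × 14.4) / [14.4 × (0.622 × 4.16 − 0.108) − 1] = 161.2 / 34.71 = 4.646 mg/L.
Observed yield with endogenous decay: Y_obs = Y / (1 + k_d·θ_c) = 0.622 / (1 + 0.108 × 14.4) = 0.622 / 2.555 = 0.2434 g VSS/g BOD₅.
Q·(S₀ − S) = 5700 × (287 − 4.65) × 10⁻³ = 1609 kg/d removed.
P_X = Y_obs · Q(S₀ − S) = 0.2434 × 1609 = 391.8 kg VSS/d.

P_X ≈ 392 kg VSS/d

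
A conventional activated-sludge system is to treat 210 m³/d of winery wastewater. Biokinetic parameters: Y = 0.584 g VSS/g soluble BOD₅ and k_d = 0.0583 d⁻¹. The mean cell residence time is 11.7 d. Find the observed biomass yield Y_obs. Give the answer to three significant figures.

Observed yield with endogenous decay: Y_obs = Y / (1 + k_d·θ_c) = 0.584 / (1 + 0.0583 × 11.7) = 0.584 / 1.682 = 0.3472 g VSS/g soluble BOD₅.

Y_obs ≈ 0.347 g VSS/g soluble BOD₅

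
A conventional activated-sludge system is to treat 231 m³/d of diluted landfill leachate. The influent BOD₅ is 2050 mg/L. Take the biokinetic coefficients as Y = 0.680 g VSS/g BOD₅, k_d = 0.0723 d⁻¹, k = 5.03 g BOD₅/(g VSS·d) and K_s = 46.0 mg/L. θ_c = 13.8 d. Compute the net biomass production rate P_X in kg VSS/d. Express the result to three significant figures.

P_X ≈ 161 kg VSS/d

For a completely mixed reactor with recycle the Lawrence–McCarty relation gives S = K_s·(1 + k_d·θ_c) / [θ_c·(Y·k − k_d) − 1] = 46.0 × (1 + 0.0723 × 13.8) / [13.8 × (0.680 × 5.03 − 0.0723) − 1] = 91.90 / 45.20 = 2.033 mg/L.
The observed yield is Y_obs = Y/(1 + k_d·θ_c) = 0.680 / (1 + 0.0723 × 13.8) = 0.680 / 1.998 = 0.3404 g VSS per g BOD₅ removed.
Mass of BOD₅ removed per day: Q(S₀ − S) = 231 × 2048 g/m³ = 473.1 kg/d.
Net biomass production P_X = Y_obs × Q·(S₀ − S) = 0.3404 × 473.1 = 161.0 kg VSS/d.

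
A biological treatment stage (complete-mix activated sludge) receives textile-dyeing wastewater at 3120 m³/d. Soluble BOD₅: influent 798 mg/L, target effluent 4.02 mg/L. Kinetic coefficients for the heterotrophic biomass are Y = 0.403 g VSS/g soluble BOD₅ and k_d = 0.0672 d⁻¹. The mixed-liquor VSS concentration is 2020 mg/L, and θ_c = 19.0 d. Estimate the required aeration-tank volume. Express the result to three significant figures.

V ≈ 4120 m³

From the SRT design equation V = Y Q (S₀−S) θ_c / [X (1 + k_d θ_c)] = 0.403 × 3120 × (798 − 4.02) × 19.0 / [2020 × (1 + 0.0672 × 19.0)] = 1.9×10^7 / 4599 = 4124 m³.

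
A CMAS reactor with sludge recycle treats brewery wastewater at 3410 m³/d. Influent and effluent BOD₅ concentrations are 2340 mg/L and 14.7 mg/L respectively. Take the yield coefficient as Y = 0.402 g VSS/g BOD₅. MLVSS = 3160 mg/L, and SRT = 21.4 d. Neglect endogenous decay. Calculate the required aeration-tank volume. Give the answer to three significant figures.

V ≈ 21600 m³

V·X = Y·Q·ΔS·θ_c gives V = 0.402 × 3410 × (2340 − 14.7) × 21.4 / 3160 = 21587 m³.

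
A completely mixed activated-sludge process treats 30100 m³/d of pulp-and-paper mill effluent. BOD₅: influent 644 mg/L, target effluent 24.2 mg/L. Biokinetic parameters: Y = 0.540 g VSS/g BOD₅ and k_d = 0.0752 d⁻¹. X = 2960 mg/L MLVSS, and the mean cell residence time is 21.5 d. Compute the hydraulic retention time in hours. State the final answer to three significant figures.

τ ≈ 22.3 h

Steady-state biomass mass balance: V·X·(1 + k_d·θ_c) = Y·Q·(S₀ − S)·θ_c, so V = 0.540 × 30100 × (644 − 24.2) × 21.5 / [2960 × (1 + 0.0752 × 21.5)] = 2.17×10^8 / 7746 = 27963 m³.
HRT = V/Q = 27963 m³ / 30100 m³·d⁻¹ = 0.9290 d × 24 = 22.30 h.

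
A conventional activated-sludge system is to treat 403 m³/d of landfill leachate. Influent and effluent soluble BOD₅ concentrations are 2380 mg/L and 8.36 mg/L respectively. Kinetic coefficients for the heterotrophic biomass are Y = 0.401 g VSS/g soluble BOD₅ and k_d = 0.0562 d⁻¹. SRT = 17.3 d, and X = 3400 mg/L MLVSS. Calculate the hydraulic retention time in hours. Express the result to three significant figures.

Rearranging the biomass balance for a CMAS with decay, V = Y·Q·ΔS·θ_c / [X·(1+k_d θ_c)] = 0.401 × 403 × (2380 − 8.36) × 17.3 / [3400 × (1 + 0.0562 × 17.3)] = 6.63×10^6 / 6706 = 988.8 m³.
HRT = V/Q = 988.8 m³ / 403 m³·d⁻¹ = 2.454 d × 24 = 58.89 h.

τ ≈ 58.9 h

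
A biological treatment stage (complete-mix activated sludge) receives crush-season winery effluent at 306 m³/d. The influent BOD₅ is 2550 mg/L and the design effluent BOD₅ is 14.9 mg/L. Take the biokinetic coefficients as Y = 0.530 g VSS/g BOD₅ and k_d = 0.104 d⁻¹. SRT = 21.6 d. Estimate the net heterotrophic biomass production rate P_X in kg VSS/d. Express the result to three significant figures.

P_X ≈ 127 kg VSS/d

Y_obs = Y / (1 + k_d θ_c) = 0.530 / (1 + 0.104 × 21.6) = 0.530 / 3.246 = 0.1633.
Mass of BOD₅ removed per day: Q(S₀ − S) = 306 × 2535 g/m³ = 775.7 kg/d.
So the net sludge growth is P_X = 0.1633 × 775.7 = 126.6 kg VSS/d.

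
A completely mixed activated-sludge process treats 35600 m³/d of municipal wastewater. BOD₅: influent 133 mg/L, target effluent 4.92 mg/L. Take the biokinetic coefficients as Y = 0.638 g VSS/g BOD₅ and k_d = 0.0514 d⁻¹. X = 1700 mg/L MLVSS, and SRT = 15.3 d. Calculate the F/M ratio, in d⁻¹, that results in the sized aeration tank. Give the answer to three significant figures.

F/M ≈ 0.190 d⁻¹

Steady-state biomass mass balance: V·X·(1 + k_d·θ_c) = Y·Q·(S₀ − S)·θ_c, so V = 0.638 × 35600 × (133 − 4.92) × 15.3 / [1700 × (1 + 0.0514 × 15.3)] = 4.45×10^7 / 3037 = 14656 m³.
Food-to-microorganism ratio F/M = Q S₀ / (V X) = 35600 × 133 / (14656 × 1700) = 0.1900 d⁻¹.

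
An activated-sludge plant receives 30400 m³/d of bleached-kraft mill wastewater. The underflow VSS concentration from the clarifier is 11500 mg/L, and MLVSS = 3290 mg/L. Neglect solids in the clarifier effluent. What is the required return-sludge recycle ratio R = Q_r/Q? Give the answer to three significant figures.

R ≈ 0.401

Mass balance around the secondary clarifier (neglecting effluent solids): R = X / (X_r − X) = 3290 / (11500 − 3290) = 0.4007.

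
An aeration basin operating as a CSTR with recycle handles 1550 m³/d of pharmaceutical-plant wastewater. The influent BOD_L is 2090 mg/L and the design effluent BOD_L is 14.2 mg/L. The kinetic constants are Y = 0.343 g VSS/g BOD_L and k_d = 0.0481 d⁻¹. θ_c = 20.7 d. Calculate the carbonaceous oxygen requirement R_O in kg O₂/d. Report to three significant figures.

The observed yield is Y_obs = Y/(1 + k_d·θ_c) = 0.343 / (1 + 0.0481 × 20.7) = 0.343 / 1.996 = 0.1719 g VSS per g BOD_L removed.
Mass of BOD_L removed per day: Q(S₀ − S) = 1550 × 2076 g/m³ = 3217 kg/d.
Biomass synthesised: P_X = Y_obs × 3217 = 553.0 kg VSS/d.
R_O = Q·(S₀ − S) − 1.42·P_X = 3217 − 1.42 × 553.0 = 2432 kg O₂/d.

R_O ≈ 2430 kg O₂/d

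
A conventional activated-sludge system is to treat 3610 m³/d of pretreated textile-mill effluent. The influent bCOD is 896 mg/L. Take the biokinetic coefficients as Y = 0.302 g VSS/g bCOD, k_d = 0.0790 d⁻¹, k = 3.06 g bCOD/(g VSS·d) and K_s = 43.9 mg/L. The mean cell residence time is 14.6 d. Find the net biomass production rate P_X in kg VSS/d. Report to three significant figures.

Effluent substrate depends only on kinetics and SRT: S = K_s(1 + k_d θ_c) / [θ_c(Yk − k_d) − 1] = 43.9 × (1 + 0.0790 × 14.6) / [14.6 × (0.302 × 3.06 − 0.0790) − 1] = 94.53 / 11.34 = 8.337 mg/L.
Observed yield with endogenous decay: Y_obs = Y / (1 + k_d·θ_c) = 0.302 / (1 + 0.0790 × 14.6) = 0.302 / 2.153 = 0.1402 g VSS/g bCOD.
Q·(S₀ − S) = 3610 × (896 − 8.34) × 10⁻³ = 3204 kg/d removed.
So the net sludge growth is P_X = 0.1402 × 3204 = 449.4 kg VSS/d.

P_X ≈ 449 kg VSS/d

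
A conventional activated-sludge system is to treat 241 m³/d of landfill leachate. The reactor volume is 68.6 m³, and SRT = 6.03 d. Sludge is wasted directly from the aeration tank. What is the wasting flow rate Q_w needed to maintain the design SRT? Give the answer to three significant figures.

With mixed-liquor wasting, θ_c = V/Q_w, so Q_w = V/θ_c = 68.60/6.03 = 11.38 m³/d.

Q_w ≈ 11.4 m³/d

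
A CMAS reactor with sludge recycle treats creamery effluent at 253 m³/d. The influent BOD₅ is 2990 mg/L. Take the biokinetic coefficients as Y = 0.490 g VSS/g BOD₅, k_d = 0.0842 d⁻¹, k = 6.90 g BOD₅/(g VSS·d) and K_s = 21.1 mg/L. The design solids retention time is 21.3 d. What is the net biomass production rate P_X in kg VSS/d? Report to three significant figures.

P_X ≈ 133 kg VSS/d

Effluent substrate depends only on kinetics and SRT: S = K_s(1 + k_d θ_c) / [θ_c(Yk − k_d) − 1] = 21.1 × (1 + 0.0842 × 21.3) / [21.3 × (0.490 × 6.90 − 0.0842) − 1] = 58.94 / 69.22 = 0.8515 mg/L.
Observed yield with endogenous decay: Y_obs = Y / (1 + k_d·θ_c) = 0.490 / (1 + 0.0842 × 21.3) = 0.490 / 2.793 = 0.1754 g VSS/g BOD₅.
Q·(S₀ − S) = 253 × (2990 − 0.851) × 10⁻³ = 756.3 kg/d removed.
Net biomass production P_X = Y_obs × Q·(S₀ − S) = 0.1754 × 756.3 = 132.7 kg VSS/d.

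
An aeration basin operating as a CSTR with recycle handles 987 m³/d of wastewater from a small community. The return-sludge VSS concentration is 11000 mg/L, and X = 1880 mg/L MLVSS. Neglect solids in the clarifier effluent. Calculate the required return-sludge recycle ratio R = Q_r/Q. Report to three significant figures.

R ≈ 0.206

R = Q_r/Q = X/(X_r − X) = 1880 / (11000 − 1880) = 0.2061.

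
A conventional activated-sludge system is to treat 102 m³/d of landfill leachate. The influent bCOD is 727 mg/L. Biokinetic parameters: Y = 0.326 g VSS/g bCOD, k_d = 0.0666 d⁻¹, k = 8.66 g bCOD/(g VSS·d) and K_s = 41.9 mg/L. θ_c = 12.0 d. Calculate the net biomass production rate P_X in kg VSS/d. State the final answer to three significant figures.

For a completely mixed reactor with recycle the Lawrence–McCarty relation gives S = K_s·(1 + k_d·θ_c) / [θ_c·(Y·k − k_d) − 1] = 41.9 × (1 + 0.0666 × 12.0) / [12.0 × (0.326 × 8.66 − 0.0666) − 1] = 75.39 / 32.08 = 2.350 mg/L.
Observed yield with endogenous decay: Y_obs = Y / (1 + k_d·θ_c) = 0.326 / (1 + 0.0666 × 12.0) = 0.326 / 1.799 = 0.1812 g VSS/g bCOD.
ΔS = 727 − 2.35 = 724.6 mg/L, so the substrate removal rate is 102 × 724.6/1000 = 73.91 kg bCOD/d.
Biomass produced: P_X = Y_obs·Q·ΔS = 0.1812 × 73.91 ≈ 13.39 kg VSS/d.

P_X ≈ 13.4 kg VSS/d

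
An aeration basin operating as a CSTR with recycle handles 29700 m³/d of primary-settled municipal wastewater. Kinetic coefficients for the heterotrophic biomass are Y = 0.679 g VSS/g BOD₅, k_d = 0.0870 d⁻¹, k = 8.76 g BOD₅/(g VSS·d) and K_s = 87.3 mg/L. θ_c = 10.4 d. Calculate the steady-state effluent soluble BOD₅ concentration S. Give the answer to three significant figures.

S ≈ 2.77 mg/L

Effluent substrate depends only on kinetics and SRT: S = K_s(1 + k_d θ_c) / [θ_c(Yk − k_d) − 1] = 87.3 × (1 + 0.0870 × 10.4) / [10.4 × (0.679 × 8.76 − 0.0870) − 1] = 166.3 / 59.95 = 2.774 mg/L.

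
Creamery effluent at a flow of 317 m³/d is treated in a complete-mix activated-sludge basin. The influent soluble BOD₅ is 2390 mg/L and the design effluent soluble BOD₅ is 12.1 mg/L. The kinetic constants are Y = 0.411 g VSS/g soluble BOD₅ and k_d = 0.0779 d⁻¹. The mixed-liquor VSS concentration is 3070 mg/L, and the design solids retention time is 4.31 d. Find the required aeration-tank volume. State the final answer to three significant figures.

V ≈ 326 m³

From the SRT design equation V = Y Q (S₀−S) θ_c / [X (1 + k_d θ_c)] = 0.411 × 317 × (2390 − 12.1) × 4.31 / [3070 × (1 + 0.0779 × 4.31)] = 1.34×10^6 / 4101 = 325.6 m³.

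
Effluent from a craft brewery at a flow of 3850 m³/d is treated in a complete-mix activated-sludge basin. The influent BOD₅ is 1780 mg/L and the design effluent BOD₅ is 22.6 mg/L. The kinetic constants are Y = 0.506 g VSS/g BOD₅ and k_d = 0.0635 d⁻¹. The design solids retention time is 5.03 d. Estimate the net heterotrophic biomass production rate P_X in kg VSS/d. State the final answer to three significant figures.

The observed yield is Y_obs = Y/(1 + k_d·θ_c) = 0.506 / (1 + 0.0635 × 5.03) = 0.506 / 1.319 = 0.3835 g VSS per g BOD₅ removed.
Mass of BOD₅ removed per day: Q(S₀ − S) = 3850 × 1757 g/m³ = 6766 kg/d.
P_X = Y_obs · Q(S₀ − S) = 0.3835 × 6766 = 2595 kg VSS/d.

P_X ≈ 2590 kg VSS/d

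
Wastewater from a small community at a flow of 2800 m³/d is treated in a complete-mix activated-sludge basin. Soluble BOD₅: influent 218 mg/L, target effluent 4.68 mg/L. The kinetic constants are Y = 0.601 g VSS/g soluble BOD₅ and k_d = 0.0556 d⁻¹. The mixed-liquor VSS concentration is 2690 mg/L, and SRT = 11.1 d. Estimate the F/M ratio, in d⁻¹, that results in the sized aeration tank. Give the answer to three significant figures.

From the SRT design equation V = Y Q (S₀−S) θ_c / [X (1 + k_d θ_c)] = 0.601 × 2800 × (218 − 4.68) × 11.1 / [2690 × (1 + 0.0556 × 11.1)] = 3.98×10^6 / 4350 = 916.0 m³.
F/M = Q·S₀ / (V·X) = 2800 × 218 / (916.0 × 2690) = 0.2477 g soluble BOD₅·(g VSS·d)⁻¹.

F/M ≈ 0.248 d⁻¹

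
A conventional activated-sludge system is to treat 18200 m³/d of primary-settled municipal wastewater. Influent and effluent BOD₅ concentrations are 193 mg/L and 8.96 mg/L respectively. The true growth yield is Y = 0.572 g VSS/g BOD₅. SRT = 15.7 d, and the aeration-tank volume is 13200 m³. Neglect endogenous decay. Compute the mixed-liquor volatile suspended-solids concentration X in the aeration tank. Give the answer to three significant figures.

X ≈ 2280 mg/L

X = Y·Q·ΔS·θ_c / V = 0.572 × 18200 × (193 − 8.96) × 15.7 / 13200 = 2279 mg/L.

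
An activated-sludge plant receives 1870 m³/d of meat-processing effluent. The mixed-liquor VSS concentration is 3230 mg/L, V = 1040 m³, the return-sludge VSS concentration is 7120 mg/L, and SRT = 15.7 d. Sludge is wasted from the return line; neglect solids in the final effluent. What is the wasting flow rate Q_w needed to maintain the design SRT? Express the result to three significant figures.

Q_w ≈ 30.1 m³/d

Q_w = (V·X)/(θ_c X_r) = 1040 × 3230 / (15.7 × 7120) = 30.05 m³/d.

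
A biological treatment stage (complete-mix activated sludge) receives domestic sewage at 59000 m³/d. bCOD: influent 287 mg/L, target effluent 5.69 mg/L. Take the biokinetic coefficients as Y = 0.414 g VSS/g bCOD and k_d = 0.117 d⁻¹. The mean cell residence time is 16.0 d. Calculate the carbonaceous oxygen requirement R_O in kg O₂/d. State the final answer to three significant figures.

R_O ≈ 13200 kg O₂/d

The observed yield is Y_obs = Y/(1 + k_d·θ_c) = 0.414 / (1 + 0.117 × 16.0) = 0.414 / 2.872 = 0.1442 g VSS per g bCOD removed.
ΔS = 287 − 5.69 = 281.3 mg/L, so the substrate removal rate is 59000 × 281.3/1000 = 16597 kg bCOD/d.
P_X = Y_obs·Q·(S₀ − S) = 0.1442 × 16597 = 2393 kg VSS/d.
R_O = Q·(S₀ − S) − 1.42·P_X = 16597 − 1.42 × 2393 = 13200 kg O₂/d.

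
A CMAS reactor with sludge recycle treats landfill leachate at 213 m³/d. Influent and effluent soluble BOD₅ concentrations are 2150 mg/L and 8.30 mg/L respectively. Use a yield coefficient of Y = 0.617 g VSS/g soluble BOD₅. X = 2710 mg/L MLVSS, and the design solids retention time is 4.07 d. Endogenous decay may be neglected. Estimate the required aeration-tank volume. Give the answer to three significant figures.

V ≈ 423 m³

Biomass mass balance (decay neglected): V·X = Y·Q·(S₀ − S)·θ_c, so V = 0.617 × 213 × (2150 − 8.30) × 4.07 / 2710 = 422.7 m³.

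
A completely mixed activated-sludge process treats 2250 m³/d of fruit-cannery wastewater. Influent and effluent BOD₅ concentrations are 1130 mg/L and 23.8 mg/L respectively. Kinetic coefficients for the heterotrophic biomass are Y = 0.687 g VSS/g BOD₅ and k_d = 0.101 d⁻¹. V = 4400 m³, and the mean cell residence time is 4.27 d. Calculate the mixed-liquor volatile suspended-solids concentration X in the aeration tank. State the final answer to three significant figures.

Solving the biomass balance for X: X = Y Q (S₀−S) θ_c / [V (1+k_d θ_c)] = 0.687 × 2250 × (1130 − 23.8) × 4.27 / [4400 × (1 + 0.101 × 4.27)] = 1159 mg/L.

X ≈ 1160 mg/L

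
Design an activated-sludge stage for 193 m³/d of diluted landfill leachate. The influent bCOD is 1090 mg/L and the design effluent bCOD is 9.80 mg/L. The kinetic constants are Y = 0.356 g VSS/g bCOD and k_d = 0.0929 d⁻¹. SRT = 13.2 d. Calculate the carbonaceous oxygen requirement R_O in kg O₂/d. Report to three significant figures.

Observed yield with endogenous decay: Y_obs = Y / (1 + k_d·θ_c) = 0.356 / (1 + 0.0929 × 13.2) = 0.356 / 2.226 = 0.1599 g VSS/g bCOD.
ΔS = 1090 − 9.80 = 1080 mg/L, so the substrate removal rate is 193 × 1080/1000 = 208.5 kg bCOD/d.
Biomass synthesised: P_X = Y_obs × 208.5 = 33.34 kg VSS/d.
R_O = Q·(S₀ − S) − 1.42·P_X = 208.5 − 1.42 × 33.34 = 161.1 kg O₂/d.

R_O ≈ 161 kg O₂/d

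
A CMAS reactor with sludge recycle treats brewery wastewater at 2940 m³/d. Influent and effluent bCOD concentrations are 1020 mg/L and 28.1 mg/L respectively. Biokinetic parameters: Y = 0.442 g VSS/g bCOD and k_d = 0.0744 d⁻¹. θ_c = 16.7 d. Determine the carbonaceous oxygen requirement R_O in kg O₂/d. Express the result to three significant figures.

R_O ≈ 2100 kg O₂/d

Observed yield with endogenous decay: Y_obs = Y / (1 + k_d·θ_c) = 0.442 / (1 + 0.0744 × 16.7) = 0.442 / 2.242 = 0.1971 g VSS/g bCOD.
Mass of bCOD removed per day: Q(S₀ − S) = 2940 × 991.9 g/m³ = 2916 kg/d.
P_X = Y_obs·Q·(S₀ − S) = 0.1971 × 2916 = 574.8 kg VSS/d.
R_O = Q·(S₀ − S) − 1.42·P_X = 2916 − 1.42 × 574.8 = 2100 kg O₂/d.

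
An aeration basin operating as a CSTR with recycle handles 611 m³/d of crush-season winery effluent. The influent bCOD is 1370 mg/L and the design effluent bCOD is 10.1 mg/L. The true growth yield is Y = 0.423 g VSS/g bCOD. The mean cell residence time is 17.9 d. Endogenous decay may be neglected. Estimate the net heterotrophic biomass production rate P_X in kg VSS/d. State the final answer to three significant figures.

No decay correction is needed, so Y_obs = Y = 0.423.
Mass of bCOD removed per day: Q(S₀ − S) = 611 × 1360 g/m³ = 830.9 kg/d.
Biomass produced: P_X = Y_obs·Q·ΔS = 0.4230 × 830.9 ≈ 351.5 kg VSS/d.

P_X ≈ 351 kg VSS/d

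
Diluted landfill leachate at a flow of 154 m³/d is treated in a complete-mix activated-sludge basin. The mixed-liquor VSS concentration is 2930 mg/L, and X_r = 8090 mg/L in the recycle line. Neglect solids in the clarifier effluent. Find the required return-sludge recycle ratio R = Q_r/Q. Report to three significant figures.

R ≈ 0.568

R = Q_r/Q = X/(X_r − X) = 2930 / (8090 − 2930) = 0.5678.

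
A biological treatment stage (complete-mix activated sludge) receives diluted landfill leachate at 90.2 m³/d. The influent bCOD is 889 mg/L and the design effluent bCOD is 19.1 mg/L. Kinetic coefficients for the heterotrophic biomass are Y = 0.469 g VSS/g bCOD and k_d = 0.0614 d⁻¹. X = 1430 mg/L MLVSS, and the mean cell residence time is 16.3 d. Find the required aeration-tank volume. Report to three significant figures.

From the SRT design equation V = Y Q (S₀−S) θ_c / [X (1 + k_d θ_c)] = 0.469 × 90.2 × (889 − 19.1) × 16.3 / [1430 × (1 + 0.0614 × 16.3)] = 6×10^5 / 2861 = 209.6 m³.

V ≈ 210 m³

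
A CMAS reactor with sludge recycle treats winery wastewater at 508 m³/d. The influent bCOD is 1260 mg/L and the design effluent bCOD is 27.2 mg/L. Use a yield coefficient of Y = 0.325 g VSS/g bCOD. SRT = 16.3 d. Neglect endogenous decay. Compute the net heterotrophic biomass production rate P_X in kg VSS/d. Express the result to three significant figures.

P_X ≈ 204 kg VSS/d

No decay correction is needed, so Y_obs = Y = 0.325.
Substrate removed = Q·(S₀ − S) = 508 m³/d × (1260 − 27.2) g/m³ = 6.26×10^5 g/d = 626.3 kg/d.
So the net sludge growth is P_X = 0.3250 × 626.3 = 203.5 kg VSS/d.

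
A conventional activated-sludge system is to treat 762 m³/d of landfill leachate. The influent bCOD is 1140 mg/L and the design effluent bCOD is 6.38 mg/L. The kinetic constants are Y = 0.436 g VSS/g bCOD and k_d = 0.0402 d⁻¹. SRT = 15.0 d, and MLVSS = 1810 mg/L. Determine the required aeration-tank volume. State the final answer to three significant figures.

V ≈ 1950 m³

Steady-state biomass mass balance: V·X·(1 + k_d·θ_c) = Y·Q·(S₀ − S)·θ_c, so V = 0.436 × 762 × (1140 − 6.38) × 15.0 / [1810 × (1 + 0.0402 × 15.0)] = 5.65×10^6 / 2901 = 1947 m³.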